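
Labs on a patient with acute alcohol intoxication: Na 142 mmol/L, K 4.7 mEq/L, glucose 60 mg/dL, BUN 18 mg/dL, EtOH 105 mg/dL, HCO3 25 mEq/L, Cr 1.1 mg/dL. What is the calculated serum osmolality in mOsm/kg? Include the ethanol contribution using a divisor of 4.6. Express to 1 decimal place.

316.6 mOsm/kg

Calculated osmolality = 2·Na + glucose/18 + BUN/2.8 + ethanol/4.6
= 2·142 + 60/18 + 18/2.8 + 105/4.6
= 284 + 3.33 + 6.43 + 22.83
= 316.59 mOsm/kg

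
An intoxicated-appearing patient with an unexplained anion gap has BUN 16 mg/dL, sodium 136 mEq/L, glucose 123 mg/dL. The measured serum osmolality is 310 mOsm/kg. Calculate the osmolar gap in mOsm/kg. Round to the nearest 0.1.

25.5 mOsm/kg

Calculated osmolality = 2·Na + glucose/18 + BUN/2.8
= 2·136 + 123/18 + 16/2.8
= 272 + 6.83 + 5.71
= 284.54 mOsm/kg ≈ 284.5 mOsm/kg
Osmolar gap = measured − calculated = 310 − 284.5 = 25.5 mOsm/kg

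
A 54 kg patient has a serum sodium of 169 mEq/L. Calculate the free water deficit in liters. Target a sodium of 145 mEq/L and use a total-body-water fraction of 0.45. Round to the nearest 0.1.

TBW = 0.45 · 54 = 24.3 L
Free water deficit = TBW · (Na/145 − 1)
= 24.3 · (169/145 − 1)
= 24.3 · 0.1655
= 4.02 L

4.0 L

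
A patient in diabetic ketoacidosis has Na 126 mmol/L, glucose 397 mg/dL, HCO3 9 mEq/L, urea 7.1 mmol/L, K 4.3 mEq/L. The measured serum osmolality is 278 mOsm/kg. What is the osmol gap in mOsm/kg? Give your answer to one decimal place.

Calculated osmolality = 2·Na + glucose/18 + urea
= 2·126 + 397/18 + 7.1
= 252 + 22.06 + 7.10
= 281.16 mOsm/kg ≈ 281.2 mOsm/kg
Osmolar gap = measured − calculated = 278 − 281.2 = -3.2 mOsm/kg

-3.2 mOsm/kg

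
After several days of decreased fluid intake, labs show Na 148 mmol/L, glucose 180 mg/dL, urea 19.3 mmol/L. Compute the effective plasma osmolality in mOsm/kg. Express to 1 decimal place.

Effective osmolality excludes urea (freely permeant across cell membranes):
2·Na + glucose/18
= 2·148 + 180/18
= 296 + 10
= 306 mOsm/kg

306.0 mOsm/kg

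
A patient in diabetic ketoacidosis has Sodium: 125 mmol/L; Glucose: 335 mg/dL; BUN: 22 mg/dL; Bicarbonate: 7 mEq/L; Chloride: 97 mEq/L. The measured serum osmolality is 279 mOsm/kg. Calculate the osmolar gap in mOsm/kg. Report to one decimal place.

Calculated osmolality = 2·Na + glucose/18 + BUN/2.8
= 2·125 + 335/18 + 22/2.8
= 250 + 18.61 + 7.86
= 276.47 mOsm/kg ≈ 276.5 mOsm/kg
Osmolar gap = measured − calculated = 279 − 276.5 = 2.5 mOsm/kg

2.5 mOsm/kg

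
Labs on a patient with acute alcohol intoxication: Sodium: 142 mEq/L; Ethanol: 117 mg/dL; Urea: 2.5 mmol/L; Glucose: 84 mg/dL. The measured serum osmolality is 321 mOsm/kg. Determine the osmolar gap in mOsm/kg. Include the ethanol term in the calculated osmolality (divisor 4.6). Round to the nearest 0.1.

Calculated osmolality = 2·Na + glucose/18 + urea + ethanol/4.6
= 2·142 + 84/18 + 2.5 + 117/4.6
= 284 + 4.67 + 2.50 + 25.43
= 316.6 mOsm/kg ≈ 316.6 mOsm/kg
Osmolar gap = measured − calculated = 321 − 316.6 = 4.4 mOsm/kg

4.4 mOsm/kg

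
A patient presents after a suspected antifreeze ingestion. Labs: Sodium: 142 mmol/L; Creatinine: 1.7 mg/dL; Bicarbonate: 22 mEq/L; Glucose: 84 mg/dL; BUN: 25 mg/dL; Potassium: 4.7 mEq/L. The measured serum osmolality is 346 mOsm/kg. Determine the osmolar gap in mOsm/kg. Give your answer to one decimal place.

Calculated osmolality = 2·Na + glucose/18 + BUN/2.8
= 2·142 + 84/18 + 25/2.8
= 284 + 4.67 + 8.93
= 297.6 mOsm/kg ≈ 297.6 mOsm/kg
Osmolar gap = measured − calculated = 346 − 297.6 = 48.4 mOsm/kg

48.4 mOsm/kg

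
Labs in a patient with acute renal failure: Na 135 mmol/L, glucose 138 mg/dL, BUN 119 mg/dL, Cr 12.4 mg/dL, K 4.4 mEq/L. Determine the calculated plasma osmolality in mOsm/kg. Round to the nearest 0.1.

320.2 mOsm/kg

Calculated osmolality = 2·Na + glucose/18 + BUN/2.8
= 2·135 + 138/18 + 119/2.8
= 270 + 7.67 + 42.50
= 320.17 mOsm/kg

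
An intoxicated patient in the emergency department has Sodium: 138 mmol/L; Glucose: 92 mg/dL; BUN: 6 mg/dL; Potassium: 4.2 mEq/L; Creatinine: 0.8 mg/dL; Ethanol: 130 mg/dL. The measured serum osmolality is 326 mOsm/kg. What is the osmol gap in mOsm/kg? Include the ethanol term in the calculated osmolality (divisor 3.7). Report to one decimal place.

7.6 mOsm/kg

Calculated osmolality = 2·Na + glucose/18 + BUN/2.8 + ethanol/3.7
= 2·138 + 92/18 + 6/2.8 + 130/3.7
= 276 + 5.11 + 2.14 + 35.14
= 318.39 mOsm/kg ≈ 318.4 mOsm/kg
Osmolar gap = measured − calculated = 326 − 318.4 = 7.6 mOsm/kg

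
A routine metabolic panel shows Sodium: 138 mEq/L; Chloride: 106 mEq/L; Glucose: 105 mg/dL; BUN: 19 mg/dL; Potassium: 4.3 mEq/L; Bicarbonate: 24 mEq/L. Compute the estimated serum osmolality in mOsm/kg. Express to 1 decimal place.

288.6 mOsm/kg

Calculated osmolality = 2·Na + glucose/18 + BUN/2.8
= 2·138 + 105/18 + 19/2.8
= 276 + 5.83 + 6.79
= 288.62 mOsm/kg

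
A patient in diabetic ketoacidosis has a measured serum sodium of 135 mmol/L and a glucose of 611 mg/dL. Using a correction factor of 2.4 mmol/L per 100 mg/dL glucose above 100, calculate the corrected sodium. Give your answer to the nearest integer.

147 mmol/L

Corrected Na = measured Na + 2.4 · (glucose − 100)/100
= 135 + 2.4 · (611 − 100)/100
= 135 + 12.3
= 147.3 mmol/L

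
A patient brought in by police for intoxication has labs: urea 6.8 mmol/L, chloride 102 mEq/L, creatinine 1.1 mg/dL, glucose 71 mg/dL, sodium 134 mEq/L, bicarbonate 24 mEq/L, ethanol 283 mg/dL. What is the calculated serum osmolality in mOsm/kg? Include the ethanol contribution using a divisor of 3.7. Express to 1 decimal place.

355.2 mOsm/kg

Calculated osmolality = 2·Na + glucose/18 + urea + ethanol/3.7
= 2·134 + 71/18 + 6.8 + 283/3.7
= 268 + 3.94 + 6.80 + 76.49
= 355.23 mOsm/kg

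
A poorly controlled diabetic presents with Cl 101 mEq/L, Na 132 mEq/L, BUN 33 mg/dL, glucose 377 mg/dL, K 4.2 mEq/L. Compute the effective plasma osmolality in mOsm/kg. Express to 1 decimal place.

284.9 mOsm/kg

Effective osmolality excludes urea (freely permeant across cell membranes):
2·Na + glucose/18
= 2·132 + 377/18
= 264 + 20.94
= 284.94 mOsm/kg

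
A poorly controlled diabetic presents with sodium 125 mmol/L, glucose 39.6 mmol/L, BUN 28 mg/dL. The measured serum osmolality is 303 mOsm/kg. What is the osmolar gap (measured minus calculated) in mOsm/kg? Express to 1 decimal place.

3.4 mOsm/kg

Calculated osmolality = 2·Na + glucose + BUN/2.8
= 2·125 + 39.6 + 28/2.8
= 250 + 39.60 + 10
= 299.6 mOsm/kg ≈ 299.6 mOsm/kg
Osmolar gap = measured − calculated = 303 − 299.6 = 3.4 mOsm/kg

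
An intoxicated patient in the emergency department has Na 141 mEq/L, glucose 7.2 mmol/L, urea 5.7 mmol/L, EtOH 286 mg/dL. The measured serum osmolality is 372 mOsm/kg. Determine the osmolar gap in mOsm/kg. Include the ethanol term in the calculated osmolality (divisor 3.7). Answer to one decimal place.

Calculated osmolality = 2·Na + glucose + urea + ethanol/3.7
= 2·141 + 7.2 + 5.7 + 286/3.7
= 282 + 7.20 + 5.70 + 77.30
= 372.2 mOsm/kg ≈ 372.2 mOsm/kg
Osmolar gap = measured − calculated = 372 − 372.2 = -0.2 mOsm/kg

-0.2 mOsm/kg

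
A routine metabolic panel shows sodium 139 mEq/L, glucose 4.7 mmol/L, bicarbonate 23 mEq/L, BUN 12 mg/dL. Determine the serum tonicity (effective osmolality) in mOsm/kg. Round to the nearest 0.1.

282.7 mOsm/kg

Effective osmolality excludes urea (freely permeant across cell membranes):
2·Na + glucose
= 2·139 + 4.7
= 278 + 4.7
= 282.7 mOsm/kg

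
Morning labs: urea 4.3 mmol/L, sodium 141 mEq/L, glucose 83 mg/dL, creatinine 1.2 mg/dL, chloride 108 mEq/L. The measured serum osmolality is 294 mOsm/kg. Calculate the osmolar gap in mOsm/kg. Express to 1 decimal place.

Calculated osmolality = 2·Na + glucose/18 + urea
= 2·141 + 83/18 + 4.3
= 282 + 4.61 + 4.30
= 290.91 mOsm/kg ≈ 290.9 mOsm/kg
Osmolar gap = measured − calculated = 294 − 290.9 = 3.1 mOsm/kg

3.1 mOsm/kg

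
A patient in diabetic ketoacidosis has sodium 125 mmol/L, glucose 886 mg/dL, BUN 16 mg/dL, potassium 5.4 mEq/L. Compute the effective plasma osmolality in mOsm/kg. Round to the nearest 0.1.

Effective osmolality excludes urea (freely permeant across cell membranes):
2·Na + glucose/18
= 2·125 + 886/18
= 250 + 49.22
= 299.22 mOsm/kg

299.2 mOsm/kg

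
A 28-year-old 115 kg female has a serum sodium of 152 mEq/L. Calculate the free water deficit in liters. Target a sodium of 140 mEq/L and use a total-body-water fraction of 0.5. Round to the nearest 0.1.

4.9 L

TBW = 0.5 · 115 = 57.5 L
Free water deficit = TBW · (Na/140 − 1)
= 57.5 · (152/140 − 1)
= 57.5 · 0.0857
= 4.93 L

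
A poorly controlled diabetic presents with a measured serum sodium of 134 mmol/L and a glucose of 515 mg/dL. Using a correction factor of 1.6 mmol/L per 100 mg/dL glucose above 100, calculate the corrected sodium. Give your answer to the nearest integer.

Corrected Na = measured Na + 1.6 · (glucose − 100)/100
= 134 + 1.6 · (515 − 100)/100
= 134 + 6.6
= 140.6 mmol/L

141 mmol/L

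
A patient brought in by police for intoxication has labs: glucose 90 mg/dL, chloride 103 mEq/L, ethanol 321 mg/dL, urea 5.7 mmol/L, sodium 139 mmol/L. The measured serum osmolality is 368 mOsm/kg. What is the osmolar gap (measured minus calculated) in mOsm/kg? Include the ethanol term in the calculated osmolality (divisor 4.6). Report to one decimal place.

Calculated osmolality = 2·Na + glucose/18 + urea + ethanol/4.6
= 2·139 + 90/18 + 5.7 + 321/4.6
= 278 + 5 + 5.70 + 69.78
= 358.48 mOsm/kg ≈ 358.5 mOsm/kg
Osmolar gap = measured − calculated = 368 − 358.5 = 9.5 mOsm/kg

9.5 mOsm/kg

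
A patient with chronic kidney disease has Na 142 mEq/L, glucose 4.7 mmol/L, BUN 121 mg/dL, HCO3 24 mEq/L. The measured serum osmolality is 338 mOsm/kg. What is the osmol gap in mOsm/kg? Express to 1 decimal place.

6.1 mOsm/kg

Calculated osmolality = 2·Na + glucose + BUN/2.8
= 2·142 + 4.7 + 121/2.8
= 284 + 4.70 + 43.21
= 331.91 mOsm/kg ≈ 331.9 mOsm/kg
Osmolar gap = measured − calculated = 338 − 331.9 = 6.1 mOsm/kg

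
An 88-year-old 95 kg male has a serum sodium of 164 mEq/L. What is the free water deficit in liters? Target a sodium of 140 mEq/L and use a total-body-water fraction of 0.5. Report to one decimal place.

8.1 L

TBW = 0.5 · 95 = 47.5 L
Free water deficit = TBW · (Na/140 − 1)
= 47.5 · (164/140 − 1)
= 47.5 · 0.1714
= 8.14 L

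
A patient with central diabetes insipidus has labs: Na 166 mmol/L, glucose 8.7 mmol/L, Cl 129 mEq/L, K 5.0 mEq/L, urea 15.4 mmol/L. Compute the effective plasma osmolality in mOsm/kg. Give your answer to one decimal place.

Effective osmolality excludes urea (freely permeant across cell membranes):
2·Na + glucose
= 2·166 + 8.7
= 332 + 8.7
= 340.7 mOsm/kg

340.7 mOsm/kg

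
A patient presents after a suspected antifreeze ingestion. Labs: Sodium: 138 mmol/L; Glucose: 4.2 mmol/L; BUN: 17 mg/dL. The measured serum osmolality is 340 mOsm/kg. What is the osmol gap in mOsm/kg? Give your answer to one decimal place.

53.7 mOsm/kg

Calculated osmolality = 2·Na + glucose + BUN/2.8
= 2·138 + 4.2 + 17/2.8
= 276 + 4.20 + 6.07
= 286.27 mOsm/kg ≈ 286.3 mOsm/kg
Osmolar gap = measured − calculated = 340 − 286.3 = 53.7 mOsm/kg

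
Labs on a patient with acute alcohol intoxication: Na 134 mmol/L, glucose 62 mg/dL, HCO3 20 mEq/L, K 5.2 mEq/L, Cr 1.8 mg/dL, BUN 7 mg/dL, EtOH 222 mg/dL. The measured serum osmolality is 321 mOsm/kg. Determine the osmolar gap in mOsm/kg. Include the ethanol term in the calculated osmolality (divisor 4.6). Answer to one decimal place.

-1.2 mOsm/kg

Calculated osmolality = 2·Na + glucose/18 + BUN/2.8 + ethanol/4.6
= 2·134 + 62/18 + 7/2.8 + 222/4.6
= 268 + 3.44 + 2.50 + 48.26
= 322.2 mOsm/kg ≈ 322.2 mOsm/kg
Osmolar gap = measured − calculated = 321 − 322.2 = -1.2 mOsm/kg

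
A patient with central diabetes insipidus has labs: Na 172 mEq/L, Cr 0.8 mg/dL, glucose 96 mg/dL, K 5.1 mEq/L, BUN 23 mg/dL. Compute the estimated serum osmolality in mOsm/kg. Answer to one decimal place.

357.5 mOsm/kg

Calculated osmolality = 2·Na + glucose/18 + BUN/2.8
= 2·172 + 96/18 + 23/2.8
= 344 + 5.33 + 8.21
= 357.54 mOsm/kg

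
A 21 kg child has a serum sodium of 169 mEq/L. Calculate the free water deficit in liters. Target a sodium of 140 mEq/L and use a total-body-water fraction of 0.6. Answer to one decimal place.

2.6 L

TBW = 0.6 · 21 = 12.6 L
Free water deficit = TBW · (Na/140 − 1)
= 12.6 · (169/140 − 1)
= 12.6 · 0.2071
= 2.61 L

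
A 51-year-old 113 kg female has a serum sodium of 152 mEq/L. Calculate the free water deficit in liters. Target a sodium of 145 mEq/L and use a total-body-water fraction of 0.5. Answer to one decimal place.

2.7 L

TBW = 0.5 · 113 = 56.5 L
Free water deficit = TBW · (Na/145 − 1)
= 56.5 · (152/145 − 1)
= 56.5 · 0.0483
= 2.73 L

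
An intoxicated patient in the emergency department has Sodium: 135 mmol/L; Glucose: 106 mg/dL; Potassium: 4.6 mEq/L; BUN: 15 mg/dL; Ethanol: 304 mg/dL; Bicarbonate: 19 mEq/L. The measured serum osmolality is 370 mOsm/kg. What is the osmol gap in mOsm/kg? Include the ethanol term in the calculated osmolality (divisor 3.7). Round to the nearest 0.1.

Calculated osmolality = 2·Na + glucose/18 + BUN/2.8 + ethanol/3.7
= 2·135 + 106/18 + 15/2.8 + 304/3.7
= 270 + 5.89 + 5.36 + 82.16
= 363.41 mOsm/kg ≈ 363.4 mOsm/kg
Osmolar gap = measured − calculated = 370 − 363.4 = 6.6 mOsm/kg

6.6 mOsm/kg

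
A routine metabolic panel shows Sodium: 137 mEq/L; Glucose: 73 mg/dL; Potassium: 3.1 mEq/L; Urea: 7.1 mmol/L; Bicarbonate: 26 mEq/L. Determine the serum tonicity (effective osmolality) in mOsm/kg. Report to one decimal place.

Effective osmolality excludes urea (freely permeant across cell membranes):
2·Na + glucose/18
= 2·137 + 73/18
= 274 + 4.06
= 278.06 mOsm/kg

278.1 mOsm/kg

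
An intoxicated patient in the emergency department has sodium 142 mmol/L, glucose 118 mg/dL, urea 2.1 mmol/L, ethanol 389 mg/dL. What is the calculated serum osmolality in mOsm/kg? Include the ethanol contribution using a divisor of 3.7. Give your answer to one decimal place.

Calculated osmolality = 2·Na + glucose/18 + urea + ethanol/3.7
= 2·142 + 118/18 + 2.1 + 389/3.7
= 284 + 6.56 + 2.10 + 105.14
= 397.8 mOsm/kg

397.8 mOsm/kg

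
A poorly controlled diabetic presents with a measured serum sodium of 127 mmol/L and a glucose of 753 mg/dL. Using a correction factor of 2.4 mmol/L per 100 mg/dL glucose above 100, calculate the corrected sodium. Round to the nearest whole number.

Corrected Na = measured Na + 2.4 · (glucose − 100)/100
= 127 + 2.4 · (753 − 100)/100
= 127 + 15.7
= 142.7 mmol/L

143 mmol/L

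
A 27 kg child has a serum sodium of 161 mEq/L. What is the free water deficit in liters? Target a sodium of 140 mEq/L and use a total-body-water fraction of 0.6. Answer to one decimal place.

TBW = 0.6 · 27 = 16.2 L
Free water deficit = TBW · (Na/140 − 1)
= 16.2 · (161/140 − 1)
= 16.2 · 0.15
= 2.43 L

2.4 L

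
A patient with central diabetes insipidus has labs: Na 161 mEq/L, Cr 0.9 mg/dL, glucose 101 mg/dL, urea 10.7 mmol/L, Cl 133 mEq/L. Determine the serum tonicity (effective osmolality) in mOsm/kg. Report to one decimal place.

Effective osmolality excludes urea (freely permeant across cell membranes):
2·Na + glucose/18
= 2·161 + 101/18
= 322 + 5.61
= 327.61 mOsm/kg

327.6 mOsm/kg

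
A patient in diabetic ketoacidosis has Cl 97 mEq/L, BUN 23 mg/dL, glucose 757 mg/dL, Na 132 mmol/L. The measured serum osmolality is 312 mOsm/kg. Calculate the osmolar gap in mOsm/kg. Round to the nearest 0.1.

Calculated osmolality = 2·Na + glucose/18 + BUN/2.8
= 2·132 + 757/18 + 23/2.8
= 264 + 42.06 + 8.21
= 314.27 mOsm/kg ≈ 314.3 mOsm/kg
Osmolar gap = measured − calculated = 312 − 314.3 = -2.3 mOsm/kg

-2.3 mOsm/kg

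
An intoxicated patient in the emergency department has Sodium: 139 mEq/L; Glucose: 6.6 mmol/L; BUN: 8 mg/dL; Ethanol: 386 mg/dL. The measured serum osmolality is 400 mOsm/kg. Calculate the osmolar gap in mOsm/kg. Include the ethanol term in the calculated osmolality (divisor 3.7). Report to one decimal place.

Calculated osmolality = 2·Na + glucose + BUN/2.8 + ethanol/3.7
= 2·139 + 6.6 + 8/2.8 + 386/3.7
= 278 + 6.60 + 2.86 + 104.32
= 391.78 mOsm/kg ≈ 391.8 mOsm/kg
Osmolar gap = measured − calculated = 400 − 391.8 = 8.2 mOsm/kg

8.2 mOsm/kg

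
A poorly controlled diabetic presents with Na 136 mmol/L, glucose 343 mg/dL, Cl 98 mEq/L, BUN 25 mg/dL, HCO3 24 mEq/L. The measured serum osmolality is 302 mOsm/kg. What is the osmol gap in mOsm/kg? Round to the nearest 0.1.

Calculated osmolality = 2·Na + glucose/18 + BUN/2.8
= 2·136 + 343/18 + 25/2.8
= 272 + 19.06 + 8.93
= 299.99 mOsm/kg ≈ 300.0 mOsm/kg
Osmolar gap = measured − calculated = 302 − 300.0 = 2.0 mOsm/kg

2.0 mOsm/kg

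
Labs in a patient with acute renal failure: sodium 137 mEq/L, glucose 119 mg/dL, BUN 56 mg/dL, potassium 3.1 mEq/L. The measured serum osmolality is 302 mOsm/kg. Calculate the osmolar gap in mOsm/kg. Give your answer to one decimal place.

1.4 mOsm/kg

Calculated osmolality = 2·Na + glucose/18 + BUN/2.8
= 2·137 + 119/18 + 56/2.8
= 274 + 6.61 + 20
= 300.61 mOsm/kg ≈ 300.6 mOsm/kg
Osmolar gap = measured − calculated = 302 − 300.6 = 1.4 mOsm/kg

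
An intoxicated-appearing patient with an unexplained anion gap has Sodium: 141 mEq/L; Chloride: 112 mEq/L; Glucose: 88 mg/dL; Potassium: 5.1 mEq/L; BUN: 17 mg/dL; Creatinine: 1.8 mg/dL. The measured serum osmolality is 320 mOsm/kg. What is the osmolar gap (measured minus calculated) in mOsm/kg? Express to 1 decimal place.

Calculated osmolality = 2·Na + glucose/18 + BUN/2.8
= 2·141 + 88/18 + 17/2.8
= 282 + 4.89 + 6.07
= 292.96 mOsm/kg ≈ 293.0 mOsm/kg
Osmolar gap = measured − calculated = 320 − 293.0 = 27.0 mOsm/kg

27.0 mOsm/kg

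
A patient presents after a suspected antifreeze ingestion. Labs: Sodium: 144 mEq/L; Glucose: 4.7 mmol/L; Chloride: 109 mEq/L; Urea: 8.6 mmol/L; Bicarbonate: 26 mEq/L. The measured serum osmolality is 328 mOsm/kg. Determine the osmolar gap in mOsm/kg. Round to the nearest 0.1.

Calculated osmolality = 2·Na + glucose + urea
= 2·144 + 4.7 + 8.6
= 288 + 4.70 + 8.60
= 301.3 mOsm/kg ≈ 301.3 mOsm/kg
Osmolar gap = measured − calculated = 328 − 301.3 = 26.7 mOsm/kg

26.7 mOsm/kg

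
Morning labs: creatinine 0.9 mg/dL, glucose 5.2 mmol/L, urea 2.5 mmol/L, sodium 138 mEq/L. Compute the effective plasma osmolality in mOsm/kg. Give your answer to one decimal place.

281.2 mOsm/kg

Effective osmolality excludes urea (freely permeant across cell membranes):
2·Na + glucose
= 2·138 + 5.2
= 276 + 5.2
= 281.2 mOsm/kg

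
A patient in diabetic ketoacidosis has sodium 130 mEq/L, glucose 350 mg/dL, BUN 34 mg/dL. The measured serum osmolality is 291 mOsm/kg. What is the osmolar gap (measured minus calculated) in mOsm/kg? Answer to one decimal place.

Calculated osmolality = 2·Na + glucose/18 + BUN/2.8
= 2·130 + 350/18 + 34/2.8
= 260 + 19.44 + 12.14
= 291.58 mOsm/kg ≈ 291.6 mOsm/kg
Osmolar gap = measured − calculated = 291 − 291.6 = -0.6 mOsm/kg

-0.6 mOsm/kg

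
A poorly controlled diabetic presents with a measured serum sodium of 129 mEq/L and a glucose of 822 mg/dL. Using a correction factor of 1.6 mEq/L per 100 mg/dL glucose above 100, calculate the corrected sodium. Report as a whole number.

Corrected Na = measured Na + 1.6 · (glucose − 100)/100
= 129 + 1.6 · (822 − 100)/100
= 129 + 11.6
= 140.6 mEq/L

141 mEq/L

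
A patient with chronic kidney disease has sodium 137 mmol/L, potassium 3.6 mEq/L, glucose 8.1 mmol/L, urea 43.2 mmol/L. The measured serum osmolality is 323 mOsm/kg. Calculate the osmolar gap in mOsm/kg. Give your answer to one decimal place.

-2.3 mOsm/kg

Calculated osmolality = 2·Na + glucose + urea
= 2·137 + 8.1 + 43.2
= 274 + 8.10 + 43.20
= 325.3 mOsm/kg ≈ 325.3 mOsm/kg
Osmolar gap = measured − calculated = 323 − 325.3 = -2.3 mOsm/kg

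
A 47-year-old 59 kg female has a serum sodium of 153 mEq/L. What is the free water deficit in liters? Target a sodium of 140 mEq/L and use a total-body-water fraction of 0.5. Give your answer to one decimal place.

2.7 L

TBW = 0.5 · 59 = 29.5 L
Free water deficit = TBW · (Na/140 − 1)
= 29.5 · (153/140 − 1)
= 29.5 · 0.0929
= 2.74 L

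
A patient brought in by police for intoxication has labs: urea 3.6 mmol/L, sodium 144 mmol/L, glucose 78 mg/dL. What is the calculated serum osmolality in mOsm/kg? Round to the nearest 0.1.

295.9 mOsm/kg

Calculated osmolality = 2·Na + glucose/18 + urea
= 2·144 + 78/18 + 3.6
= 288 + 4.33 + 3.60
= 295.93 mOsm/kg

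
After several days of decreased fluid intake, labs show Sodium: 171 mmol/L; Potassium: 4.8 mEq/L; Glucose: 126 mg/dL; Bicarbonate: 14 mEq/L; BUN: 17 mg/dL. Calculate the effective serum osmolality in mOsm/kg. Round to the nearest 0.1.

Effective osmolality excludes urea (freely permeant across cell membranes):
2·Na + glucose/18
= 2·171 + 126/18
= 342 + 7
= 349 mOsm/kg

349.0 mOsm/kg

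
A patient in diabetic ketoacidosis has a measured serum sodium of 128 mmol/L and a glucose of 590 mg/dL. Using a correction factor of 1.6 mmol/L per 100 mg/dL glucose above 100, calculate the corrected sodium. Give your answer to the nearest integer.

Corrected Na = measured Na + 1.6 · (glucose − 100)/100
= 128 + 1.6 · (590 − 100)/100
= 128 + 7.8
= 135.8 mmol/L

136 mmol/L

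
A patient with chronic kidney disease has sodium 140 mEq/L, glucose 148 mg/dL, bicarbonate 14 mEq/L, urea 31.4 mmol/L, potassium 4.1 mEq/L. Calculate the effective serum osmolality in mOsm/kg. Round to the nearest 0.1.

288.2 mOsm/kg

Effective osmolality excludes urea (freely permeant across cell membranes):
2·Na + glucose/18
= 2·140 + 148/18
= 280 + 8.22
= 288.22 mOsm/kg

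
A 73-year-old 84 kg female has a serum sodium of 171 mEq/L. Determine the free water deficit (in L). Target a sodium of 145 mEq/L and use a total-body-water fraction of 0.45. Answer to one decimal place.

TBW = 0.45 · 84 = 37.8 L
Free water deficit = TBW · (Na/145 − 1)
= 37.8 · (171/145 − 1)
= 37.8 · 0.1793
= 6.78 L

6.8 L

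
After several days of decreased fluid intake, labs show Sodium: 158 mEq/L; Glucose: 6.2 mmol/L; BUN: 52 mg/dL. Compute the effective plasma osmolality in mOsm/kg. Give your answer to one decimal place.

322.2 mOsm/kg

Effective osmolality excludes urea (freely permeant across cell membranes):
2·Na + glucose
= 2·158 + 6.2
= 316 + 6.2
= 322.2 mOsm/kg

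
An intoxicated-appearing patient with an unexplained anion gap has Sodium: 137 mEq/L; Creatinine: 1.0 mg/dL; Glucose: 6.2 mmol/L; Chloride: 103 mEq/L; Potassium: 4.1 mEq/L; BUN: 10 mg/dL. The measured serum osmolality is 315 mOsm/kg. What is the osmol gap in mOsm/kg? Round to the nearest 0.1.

31.2 mOsm/kg

Calculated osmolality = 2·Na + glucose + BUN/2.8
= 2·137 + 6.2 + 10/2.8
= 274 + 6.20 + 3.57
= 283.77 mOsm/kg ≈ 283.8 mOsm/kg
Osmolar gap = measured − calculated = 315 − 283.8 = 31.2 mOsm/kg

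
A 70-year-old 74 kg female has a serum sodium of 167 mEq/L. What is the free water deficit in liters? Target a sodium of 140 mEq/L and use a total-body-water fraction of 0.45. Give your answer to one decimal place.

TBW = 0.45 · 74 = 33.3 L
Free water deficit = TBW · (Na/140 − 1)
= 33.3 · (167/140 − 1)
= 33.3 · 0.1929
= 6.42 L

6.4 L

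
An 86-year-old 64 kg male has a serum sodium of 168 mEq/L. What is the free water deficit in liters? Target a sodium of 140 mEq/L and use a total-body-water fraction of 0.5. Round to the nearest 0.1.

6.4 L

TBW = 0.5 · 64 = 32 L
Free water deficit = TBW · (Na/140 − 1)
= 32 · (168/140 − 1)
= 32 · 0.2
= 6.4 L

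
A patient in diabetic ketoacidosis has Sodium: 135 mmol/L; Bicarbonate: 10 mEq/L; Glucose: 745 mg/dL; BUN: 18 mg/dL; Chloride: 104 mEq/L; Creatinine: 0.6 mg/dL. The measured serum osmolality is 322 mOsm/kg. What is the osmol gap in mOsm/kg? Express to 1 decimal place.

4.2 mOsm/kg

Calculated osmolality = 2·Na + glucose/18 + BUN/2.8
= 2·135 + 745/18 + 18/2.8
= 270 + 41.39 + 6.43
= 317.82 mOsm/kg ≈ 317.8 mOsm/kg
Osmolar gap = measured − calculated = 322 − 317.8 = 4.2 mOsm/kg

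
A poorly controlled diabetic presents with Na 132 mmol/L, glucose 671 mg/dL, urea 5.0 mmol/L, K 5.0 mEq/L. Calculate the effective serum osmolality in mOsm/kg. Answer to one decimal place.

Effective osmolality excludes urea (freely permeant across cell membranes):
2·Na + glucose/18
= 2·132 + 671/18
= 264 + 37.28
= 301.28 mOsm/kg

301.3 mOsm/kg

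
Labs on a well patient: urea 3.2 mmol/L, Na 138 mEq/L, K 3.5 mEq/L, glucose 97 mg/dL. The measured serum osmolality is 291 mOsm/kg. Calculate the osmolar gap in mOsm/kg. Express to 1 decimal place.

Calculated osmolality = 2·Na + glucose/18 + urea
= 2·138 + 97/18 + 3.2
= 276 + 5.39 + 3.20
= 284.59 mOsm/kg ≈ 284.6 mOsm/kg
Osmolar gap = measured − calculated = 291 − 284.6 = 6.4 mOsm/kg

6.4 mOsm/kg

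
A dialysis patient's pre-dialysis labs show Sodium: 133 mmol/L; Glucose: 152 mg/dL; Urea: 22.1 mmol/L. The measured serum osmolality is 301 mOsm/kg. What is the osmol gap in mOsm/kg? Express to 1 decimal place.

4.5 mOsm/kg

Calculated osmolality = 2·Na + glucose/18 + urea
= 2·133 + 152/18 + 22.1
= 266 + 8.44 + 22.10
= 296.54 mOsm/kg ≈ 296.5 mOsm/kg
Osmolar gap = measured − calculated = 301 − 296.5 = 4.5 mOsm/kg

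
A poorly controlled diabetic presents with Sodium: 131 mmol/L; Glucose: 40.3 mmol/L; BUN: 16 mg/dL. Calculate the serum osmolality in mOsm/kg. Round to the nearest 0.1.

Calculated osmolality = 2·Na + glucose + BUN/2.8
= 2·131 + 40.3 + 16/2.8
= 262 + 40.30 + 5.71
= 308.01 mOsm/kg

308.0 mOsm/kg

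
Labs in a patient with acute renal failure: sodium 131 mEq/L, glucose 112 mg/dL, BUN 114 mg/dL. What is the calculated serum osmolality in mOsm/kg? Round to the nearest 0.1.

Calculated osmolality = 2·Na + glucose/18 + BUN/2.8
= 2·131 + 112/18 + 114/2.8
= 262 + 6.22 + 40.71
= 308.93 mOsm/kg

308.9 mOsm/kg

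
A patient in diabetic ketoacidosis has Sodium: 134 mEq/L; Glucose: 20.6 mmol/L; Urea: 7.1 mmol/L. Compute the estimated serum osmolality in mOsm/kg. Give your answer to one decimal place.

295.7 mOsm/kg

Calculated osmolality = 2·Na + glucose + urea
= 2·134 + 20.6 + 7.1
= 268 + 20.60 + 7.10
= 295.7 mOsm/kg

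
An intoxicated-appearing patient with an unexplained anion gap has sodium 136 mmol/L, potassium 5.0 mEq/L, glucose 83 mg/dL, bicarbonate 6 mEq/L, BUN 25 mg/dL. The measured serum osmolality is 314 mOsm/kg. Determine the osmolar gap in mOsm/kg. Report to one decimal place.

Calculated osmolality = 2·Na + glucose/18 + BUN/2.8
= 2·136 + 83/18 + 25/2.8
= 272 + 4.61 + 8.93
= 285.54 mOsm/kg ≈ 285.5 mOsm/kg
Osmolar gap = measured − calculated = 314 − 285.5 = 28.5 mOsm/kg

28.5 mOsm/kg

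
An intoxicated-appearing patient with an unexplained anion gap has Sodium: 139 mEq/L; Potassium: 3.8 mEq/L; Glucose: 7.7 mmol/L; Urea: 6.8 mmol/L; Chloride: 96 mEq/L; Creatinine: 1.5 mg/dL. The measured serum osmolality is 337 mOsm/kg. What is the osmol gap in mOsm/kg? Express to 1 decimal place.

44.5 mOsm/kg

Calculated osmolality = 2·Na + glucose + urea
= 2·139 + 7.7 + 6.8
= 278 + 7.70 + 6.80
= 292.5 mOsm/kg ≈ 292.5 mOsm/kg
Osmolar gap = measured − calculated = 337 − 292.5 = 44.5 mOsm/kg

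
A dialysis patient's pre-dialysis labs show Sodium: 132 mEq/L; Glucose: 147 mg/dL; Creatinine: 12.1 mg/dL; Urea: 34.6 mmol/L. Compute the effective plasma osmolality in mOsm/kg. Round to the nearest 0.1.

Effective osmolality excludes urea (freely permeant across cell membranes):
2·Na + glucose/18
= 2·132 + 147/18
= 264 + 8.17
= 272.17 mOsm/kg

272.2 mOsm/kg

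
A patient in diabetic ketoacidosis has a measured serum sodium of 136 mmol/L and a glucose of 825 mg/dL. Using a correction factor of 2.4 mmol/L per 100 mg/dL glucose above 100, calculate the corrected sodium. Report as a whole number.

Corrected Na = measured Na + 2.4 · (glucose − 100)/100
= 136 + 2.4 · (825 − 100)/100
= 136 + 17.4
= 153.4 mmol/L

153 mmol/L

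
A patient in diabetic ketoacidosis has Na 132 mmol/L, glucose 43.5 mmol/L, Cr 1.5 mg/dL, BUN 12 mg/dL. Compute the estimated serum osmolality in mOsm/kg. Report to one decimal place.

311.8 mOsm/kg

Calculated osmolality = 2·Na + glucose + BUN/2.8
= 2·132 + 43.5 + 12/2.8
= 264 + 43.50 + 4.29
= 311.79 mOsm/kg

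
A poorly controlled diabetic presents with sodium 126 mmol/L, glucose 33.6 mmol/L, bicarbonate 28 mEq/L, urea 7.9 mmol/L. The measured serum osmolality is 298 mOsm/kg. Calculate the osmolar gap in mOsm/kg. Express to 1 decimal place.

Calculated osmolality = 2·Na + glucose + urea
= 2·126 + 33.6 + 7.9
= 252 + 33.60 + 7.90
= 293.5 mOsm/kg ≈ 293.5 mOsm/kg
Osmolar gap = measured − calculated = 298 − 293.5 = 4.5 mOsm/kg

4.5 mOsm/kg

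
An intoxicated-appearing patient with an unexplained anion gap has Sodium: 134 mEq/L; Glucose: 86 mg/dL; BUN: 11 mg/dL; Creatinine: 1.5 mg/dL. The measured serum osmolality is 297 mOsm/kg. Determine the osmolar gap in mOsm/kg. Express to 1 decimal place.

20.3 mOsm/kg

Calculated osmolality = 2·Na + glucose/18 + BUN/2.8
= 2·134 + 86/18 + 11/2.8
= 268 + 4.78 + 3.93
= 276.71 mOsm/kg ≈ 276.7 mOsm/kg
Osmolar gap = measured − calculated = 297 − 276.7 = 20.3 mOsm/kg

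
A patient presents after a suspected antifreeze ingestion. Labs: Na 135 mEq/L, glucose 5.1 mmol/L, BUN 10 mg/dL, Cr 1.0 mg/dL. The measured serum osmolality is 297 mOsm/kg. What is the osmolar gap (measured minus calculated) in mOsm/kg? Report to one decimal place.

Calculated osmolality = 2·Na + glucose + BUN/2.8
= 2·135 + 5.1 + 10/2.8
= 270 + 5.10 + 3.57
= 278.67 mOsm/kg ≈ 278.7 mOsm/kg
Osmolar gap = measured − calculated = 297 − 278.7 = 18.3 mOsm/kg

18.3 mOsm/kg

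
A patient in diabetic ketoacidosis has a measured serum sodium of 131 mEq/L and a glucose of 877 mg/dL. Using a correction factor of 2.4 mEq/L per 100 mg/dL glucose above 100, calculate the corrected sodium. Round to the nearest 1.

Corrected Na = measured Na + 2.4 · (glucose − 100)/100
= 131 + 2.4 · (877 − 100)/100
= 131 + 18.6
= 149.6 mEq/L

150 mEq/L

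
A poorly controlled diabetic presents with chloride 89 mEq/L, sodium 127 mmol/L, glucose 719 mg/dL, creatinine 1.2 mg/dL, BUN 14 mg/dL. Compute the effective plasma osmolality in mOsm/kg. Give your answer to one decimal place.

293.9 mOsm/kg

Effective osmolality excludes urea (freely permeant across cell membranes):
2·Na + glucose/18
= 2·127 + 719/18
= 254 + 39.94
= 293.94 mOsm/kg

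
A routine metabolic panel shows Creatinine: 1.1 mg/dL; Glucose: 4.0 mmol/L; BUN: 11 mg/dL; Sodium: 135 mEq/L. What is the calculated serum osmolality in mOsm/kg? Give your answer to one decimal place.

Calculated osmolality = 2·Na + glucose + BUN/2.8
= 2·135 + 4 + 11/2.8
= 270 + 4 + 3.93
= 277.93 mOsm/kg

277.9 mOsm/kg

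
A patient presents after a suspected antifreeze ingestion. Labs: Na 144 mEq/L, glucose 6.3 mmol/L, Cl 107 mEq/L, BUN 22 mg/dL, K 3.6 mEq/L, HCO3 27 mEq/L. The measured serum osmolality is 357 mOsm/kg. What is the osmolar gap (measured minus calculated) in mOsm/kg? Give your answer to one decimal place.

Calculated osmolality = 2·Na + glucose + BUN/2.8
= 2·144 + 6.3 + 22/2.8
= 288 + 6.30 + 7.86
= 302.16 mOsm/kg ≈ 302.2 mOsm/kg
Osmolar gap = measured − calculated = 357 − 302.2 = 54.8 mOsm/kg

54.8 mOsm/kg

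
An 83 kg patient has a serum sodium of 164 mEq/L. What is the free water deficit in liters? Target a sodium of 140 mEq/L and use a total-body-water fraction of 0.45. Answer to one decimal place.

6.4 L

TBW = 0.45 · 83 = 37.35 L
Free water deficit = TBW · (Na/140 − 1)
= 37.35 · (164/140 − 1)
= 37.35 · 0.1714
= 6.4 L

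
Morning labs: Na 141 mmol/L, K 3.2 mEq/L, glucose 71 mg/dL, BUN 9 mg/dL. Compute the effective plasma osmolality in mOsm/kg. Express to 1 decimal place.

285.9 mOsm/kg

Effective osmolality excludes urea (freely permeant across cell membranes):
2·Na + glucose/18
= 2·141 + 71/18
= 282 + 3.94
= 285.94 mOsm/kg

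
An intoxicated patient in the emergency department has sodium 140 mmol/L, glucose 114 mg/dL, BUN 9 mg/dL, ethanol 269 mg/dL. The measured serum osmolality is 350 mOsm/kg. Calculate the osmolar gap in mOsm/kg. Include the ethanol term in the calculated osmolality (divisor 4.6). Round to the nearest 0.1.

Calculated osmolality = 2·Na + glucose/18 + BUN/2.8 + ethanol/4.6
= 2·140 + 114/18 + 9/2.8 + 269/4.6
= 280 + 6.33 + 3.21 + 58.48
= 348.02 mOsm/kg ≈ 348.0 mOsm/kg
Osmolar gap = measured − calculated = 350 − 348.0 = 2.0 mOsm/kg

2.0 mOsm/kg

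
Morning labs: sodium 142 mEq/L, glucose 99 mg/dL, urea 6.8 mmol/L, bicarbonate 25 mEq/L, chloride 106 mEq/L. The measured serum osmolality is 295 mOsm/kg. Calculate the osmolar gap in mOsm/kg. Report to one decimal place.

Calculated osmolality = 2·Na + glucose/18 + urea
= 2·142 + 99/18 + 6.8
= 284 + 5.50 + 6.80
= 296.3 mOsm/kg ≈ 296.3 mOsm/kg
Osmolar gap = measured − calculated = 295 − 296.3 = -1.3 mOsm/kg

-1.3 mOsm/kg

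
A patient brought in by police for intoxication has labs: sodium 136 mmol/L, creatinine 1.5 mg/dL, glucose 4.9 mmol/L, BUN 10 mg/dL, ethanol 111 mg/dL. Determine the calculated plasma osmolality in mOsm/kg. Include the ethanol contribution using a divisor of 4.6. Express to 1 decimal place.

Calculated osmolality = 2·Na + glucose + BUN/2.8 + ethanol/4.6
= 2·136 + 4.9 + 10/2.8 + 111/4.6
= 272 + 4.90 + 3.57 + 24.13
= 304.6 mOsm/kg

304.6 mOsm/kg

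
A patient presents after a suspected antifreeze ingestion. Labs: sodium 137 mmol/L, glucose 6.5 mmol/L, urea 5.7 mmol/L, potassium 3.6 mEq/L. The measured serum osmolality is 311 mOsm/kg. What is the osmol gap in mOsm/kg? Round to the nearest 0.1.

Calculated osmolality = 2·Na + glucose + urea
= 2·137 + 6.5 + 5.7
= 274 + 6.50 + 5.70
= 286.2 mOsm/kg ≈ 286.2 mOsm/kg
Osmolar gap = measured − calculated = 311 − 286.2 = 24.8 mOsm/kg

24.8 mOsm/kg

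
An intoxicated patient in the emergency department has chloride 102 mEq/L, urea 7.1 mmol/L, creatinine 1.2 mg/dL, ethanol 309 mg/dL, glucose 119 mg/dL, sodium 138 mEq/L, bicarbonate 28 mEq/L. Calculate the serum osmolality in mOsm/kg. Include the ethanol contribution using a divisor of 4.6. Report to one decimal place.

356.9 mOsm/kg

Calculated osmolality = 2·Na + glucose/18 + urea + ethanol/4.6
= 2·138 + 119/18 + 7.1 + 309/4.6
= 276 + 6.61 + 7.10 + 67.17
= 356.88 mOsm/kg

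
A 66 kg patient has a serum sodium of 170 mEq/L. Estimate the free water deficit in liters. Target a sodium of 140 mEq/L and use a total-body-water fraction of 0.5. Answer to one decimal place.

7.1 L

TBW = 0.5 · 66 = 33 L
Free water deficit = TBW · (Na/140 − 1)
= 33 · (170/140 − 1)
= 33 · 0.2143
= 7.07 L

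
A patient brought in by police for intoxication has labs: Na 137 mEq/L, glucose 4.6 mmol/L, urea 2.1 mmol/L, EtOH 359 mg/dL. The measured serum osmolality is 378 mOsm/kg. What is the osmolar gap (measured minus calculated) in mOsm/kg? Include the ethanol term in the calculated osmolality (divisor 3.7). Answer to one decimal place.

0.3 mOsm/kg

Calculated osmolality = 2·Na + glucose + urea + ethanol/3.7
= 2·137 + 4.6 + 2.1 + 359/3.7
= 274 + 4.60 + 2.10 + 97.03
= 377.73 mOsm/kg ≈ 377.7 mOsm/kg
Osmolar gap = measured − calculated = 378 − 377.7 = 0.3 mOsm/kg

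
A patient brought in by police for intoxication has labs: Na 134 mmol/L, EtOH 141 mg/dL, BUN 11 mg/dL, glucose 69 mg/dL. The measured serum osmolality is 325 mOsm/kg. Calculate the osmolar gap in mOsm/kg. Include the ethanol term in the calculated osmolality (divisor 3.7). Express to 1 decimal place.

Calculated osmolality = 2·Na + glucose/18 + BUN/2.8 + ethanol/3.7
= 2·134 + 69/18 + 11/2.8 + 141/3.7
= 268 + 3.83 + 3.93 + 38.11
= 313.87 mOsm/kg ≈ 313.9 mOsm/kg
Osmolar gap = measured − calculated = 325 − 313.9 = 11.1 mOsm/kg

11.1 mOsm/kg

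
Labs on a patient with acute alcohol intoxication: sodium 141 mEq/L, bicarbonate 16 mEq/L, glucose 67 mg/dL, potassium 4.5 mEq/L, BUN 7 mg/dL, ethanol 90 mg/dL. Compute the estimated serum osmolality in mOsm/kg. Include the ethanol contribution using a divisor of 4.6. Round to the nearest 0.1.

Calculated osmolality = 2·Na + glucose/18 + BUN/2.8 + ethanol/4.6
= 2·141 + 67/18 + 7/2.8 + 90/4.6
= 282 + 3.72 + 2.50 + 19.57
= 307.79 mOsm/kg

307.8 mOsm/kg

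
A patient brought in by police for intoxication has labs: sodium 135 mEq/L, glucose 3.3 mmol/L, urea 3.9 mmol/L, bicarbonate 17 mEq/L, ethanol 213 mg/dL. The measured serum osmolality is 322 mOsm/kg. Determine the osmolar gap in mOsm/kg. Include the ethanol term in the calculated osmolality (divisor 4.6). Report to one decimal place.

-1.5 mOsm/kg

Calculated osmolality = 2·Na + glucose + urea + ethanol/4.6
= 2·135 + 3.3 + 3.9 + 213/4.6
= 270 + 3.30 + 3.90 + 46.30
= 323.5 mOsm/kg ≈ 323.5 mOsm/kg
Osmolar gap = measured − calculated = 322 − 323.5 = -1.5 mOsm/kg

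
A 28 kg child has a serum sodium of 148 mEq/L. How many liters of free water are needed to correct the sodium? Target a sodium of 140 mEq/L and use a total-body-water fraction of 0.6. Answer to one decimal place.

TBW = 0.6 · 28 = 16.8 L
Free water deficit = TBW · (Na/140 − 1)
= 16.8 · (148/140 − 1)
= 16.8 · 0.0571
= 0.96 L

1.0 L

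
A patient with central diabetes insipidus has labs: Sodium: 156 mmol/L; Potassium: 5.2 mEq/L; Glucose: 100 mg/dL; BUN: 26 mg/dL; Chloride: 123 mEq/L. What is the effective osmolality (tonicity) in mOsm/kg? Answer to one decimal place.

317.6 mOsm/kg

Effective osmolality excludes urea (freely permeant across cell membranes):
2·Na + glucose/18
= 2·156 + 100/18
= 312 + 5.56
= 317.56 mOsm/kg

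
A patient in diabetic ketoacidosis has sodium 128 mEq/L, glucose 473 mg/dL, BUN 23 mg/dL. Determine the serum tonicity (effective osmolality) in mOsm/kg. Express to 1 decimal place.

Effective osmolality excludes urea (freely permeant across cell membranes):
2·Na + glucose/18
= 2·128 + 473/18
= 256 + 26.28
= 282.28 mOsm/kg

282.3 mOsm/kg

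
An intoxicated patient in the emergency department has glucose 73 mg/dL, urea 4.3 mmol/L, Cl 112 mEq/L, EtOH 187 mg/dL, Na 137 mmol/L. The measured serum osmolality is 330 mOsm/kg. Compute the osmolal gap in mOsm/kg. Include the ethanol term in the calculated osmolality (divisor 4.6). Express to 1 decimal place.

Calculated osmolality = 2·Na + glucose/18 + urea + ethanol/4.6
= 2·137 + 73/18 + 4.3 + 187/4.6
= 274 + 4.06 + 4.30 + 40.65
= 323.01 mOsm/kg ≈ 323.0 mOsm/kg
Osmolar gap = measured − calculated = 330 − 323.0 = 7.0 mOsm/kg

7.0 mOsm/kg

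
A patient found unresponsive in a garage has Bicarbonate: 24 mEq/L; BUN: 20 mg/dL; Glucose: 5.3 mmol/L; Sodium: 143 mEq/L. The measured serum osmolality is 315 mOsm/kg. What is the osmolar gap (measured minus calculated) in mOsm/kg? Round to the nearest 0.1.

16.6 mOsm/kg

Calculated osmolality = 2·Na + glucose + BUN/2.8
= 2·143 + 5.3 + 20/2.8
= 286 + 5.30 + 7.14
= 298.44 mOsm/kg ≈ 298.4 mOsm/kg
Osmolar gap = measured − calculated = 315 − 298.4 = 16.6 mOsm/kg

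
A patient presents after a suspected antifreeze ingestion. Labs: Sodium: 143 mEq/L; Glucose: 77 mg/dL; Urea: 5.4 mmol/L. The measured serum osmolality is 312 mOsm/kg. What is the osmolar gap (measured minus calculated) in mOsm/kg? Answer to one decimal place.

16.3 mOsm/kg

Calculated osmolality = 2·Na + glucose/18 + urea
= 2·143 + 77/18 + 5.4
= 286 + 4.28 + 5.40
= 295.68 mOsm/kg ≈ 295.7 mOsm/kg
Osmolar gap = measured − calculated = 312 − 295.7 = 16.3 mOsm/kg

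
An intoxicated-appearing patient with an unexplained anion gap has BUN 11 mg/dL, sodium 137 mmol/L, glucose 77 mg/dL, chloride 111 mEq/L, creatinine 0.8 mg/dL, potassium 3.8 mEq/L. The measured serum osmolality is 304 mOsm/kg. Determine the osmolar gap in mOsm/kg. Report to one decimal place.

21.8 mOsm/kg

Calculated osmolality = 2·Na + glucose/18 + BUN/2.8
= 2·137 + 77/18 + 11/2.8
= 274 + 4.28 + 3.93
= 282.21 mOsm/kg ≈ 282.2 mOsm/kg
Osmolar gap = measured − calculated = 304 − 282.2 = 21.8 mOsm/kg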